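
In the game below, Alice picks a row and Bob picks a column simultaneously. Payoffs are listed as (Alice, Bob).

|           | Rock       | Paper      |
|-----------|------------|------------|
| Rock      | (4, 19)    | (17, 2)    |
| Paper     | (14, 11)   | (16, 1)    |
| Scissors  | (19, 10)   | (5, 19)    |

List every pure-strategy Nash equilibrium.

No pure-strategy Nash equilibrium

Check mutual best responses: a cell is a NE iff neither player can gain by unilaterally deviating.
Alice's best responses — vs Rock: Scissors (payoff 19); vs Paper: Rock (payoff 17).
Bob's best responses — vs Rock: Rock (payoff 19); vs Paper: Rock (payoff 11); vs Scissors: Paper (payoff 19).
No cell has both players best-responding. For instance, Alice's best reply to Paper is Rock, but against Rock Bob prefers Rock over Paper.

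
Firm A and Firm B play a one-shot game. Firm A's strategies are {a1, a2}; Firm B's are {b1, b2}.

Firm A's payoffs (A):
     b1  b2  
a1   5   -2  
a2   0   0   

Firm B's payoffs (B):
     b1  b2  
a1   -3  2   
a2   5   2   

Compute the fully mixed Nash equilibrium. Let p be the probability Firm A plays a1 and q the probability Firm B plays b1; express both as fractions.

p = 3/8, q = 2/7

In a mixed NE each player is indifferent between their pure strategies, so the opponent's mix sets the indifference.
Firm B indifferent between b1 and b2: p·(-3) + (1−p)·5 = p·2 + (1−p)·2 ⟹ 5 + (-8)p = 2 + 0p ⟹ p = 3/8.
Firm A indifferent between a1 and a2: q·5 + (1−q)·(-2) = q·0 + (1−q)·0 ⟹ (-2) + 7q = 0 + 0q ⟹ q = 2/7.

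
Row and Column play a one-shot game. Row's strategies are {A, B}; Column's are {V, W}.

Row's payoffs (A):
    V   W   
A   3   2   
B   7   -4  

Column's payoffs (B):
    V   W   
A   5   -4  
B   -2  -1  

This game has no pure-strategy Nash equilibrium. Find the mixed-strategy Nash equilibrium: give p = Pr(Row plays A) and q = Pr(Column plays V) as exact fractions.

p = 1/10, q = 3/5

In a mixed NE each player is indifferent between their pure strategies, so the opponent's mix sets the indifference.
Column indifferent between V and W: p·5 + (1−p)·(-2) = p·(-4) + (1−p)·(-1) ⟹ (-2) + 7p = (-1) + (-3)p ⟹ p = 1/10.
Row indifferent between A and B: q·3 + (1−q)·2 = q·7 + (1−q)·(-4) ⟹ 2 + 1q = (-4) + 11q ⟹ q = 3/5.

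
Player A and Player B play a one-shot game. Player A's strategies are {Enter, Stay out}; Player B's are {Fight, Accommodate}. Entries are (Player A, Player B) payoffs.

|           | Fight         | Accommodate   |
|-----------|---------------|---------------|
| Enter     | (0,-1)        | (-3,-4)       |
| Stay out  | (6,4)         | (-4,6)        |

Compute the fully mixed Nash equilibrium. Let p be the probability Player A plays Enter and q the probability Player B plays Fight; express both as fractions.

Each player's mixing probability is pinned down by making the *other* player indifferent.
Player B indifferent between Fight and Accommodate: p·(-1) + (1−p)·4 = p·(-4) + (1−p)·6 ⟹ 4 + (-5)p = 6 + (-10)p ⟹ p = 2/5.
Player A indifferent between Enter and Stay out: q·0 + (1−q)·(-3) = q·6 + (1−q)·(-4) ⟹ (-3) + 3q = (-4) + 10q ⟹ q = 1/7.

p = 2/5, q = 1/7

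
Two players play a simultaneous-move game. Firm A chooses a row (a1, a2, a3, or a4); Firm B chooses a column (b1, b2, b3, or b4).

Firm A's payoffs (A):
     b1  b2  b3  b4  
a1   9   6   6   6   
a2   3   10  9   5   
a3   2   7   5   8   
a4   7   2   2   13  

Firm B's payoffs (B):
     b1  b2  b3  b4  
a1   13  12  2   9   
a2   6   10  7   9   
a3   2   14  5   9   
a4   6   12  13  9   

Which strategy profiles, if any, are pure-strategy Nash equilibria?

(a1, b1) and (a2, b2)

Find each player's best response to every opponent strategy; NE are the intersections.
Firm A's best responses — vs b1: a1 (payoff 9); vs b2: a2 (payoff 10); vs b3: a2 (payoff 9); vs b4: a4 (payoff 13).
Firm B's best responses — vs a1: b1 (payoff 13); vs a2: b2 (payoff 10); vs a3: b2 (payoff 14); vs a4: b3 (payoff 13).
Mutual best responses occur at (a1, b1) and (a2, b2); at each, neither player gains by switching.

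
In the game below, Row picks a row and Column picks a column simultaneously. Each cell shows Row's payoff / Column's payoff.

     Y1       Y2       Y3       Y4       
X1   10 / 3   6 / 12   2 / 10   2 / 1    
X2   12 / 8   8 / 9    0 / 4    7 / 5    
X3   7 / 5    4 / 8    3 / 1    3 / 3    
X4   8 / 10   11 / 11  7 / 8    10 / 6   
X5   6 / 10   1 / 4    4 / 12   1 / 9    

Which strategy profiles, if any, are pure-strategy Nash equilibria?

A profile is a Nash equilibrium when each player is best-responding to the other.
Row's best responses — vs Y1: X2 (payoff 12); vs Y2: X4 (payoff 11); vs Y3: X4 (payoff 7); vs Y4: X4 (payoff 10).
Column's best responses — vs X1: Y2 (payoff 12); vs X2: Y2 (payoff 9); vs X3: Y2 (payoff 8); vs X4: Y2 (payoff 11); vs X5: Y3 (payoff 12).
The only mutual best response is (X4, Y2); neither player gains by switching there.

(X4, Y2)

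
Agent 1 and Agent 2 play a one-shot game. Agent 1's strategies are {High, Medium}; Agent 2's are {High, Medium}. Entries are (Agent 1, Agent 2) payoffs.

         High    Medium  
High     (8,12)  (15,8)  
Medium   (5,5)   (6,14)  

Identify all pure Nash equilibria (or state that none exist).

(High, High)

Check mutual best responses: a cell is a NE iff neither player can gain by unilaterally deviating.
Agent 1's best responses — vs High: High (payoff 8); vs Medium: High (payoff 15).
Agent 2's best responses — vs High: High (payoff 12); vs Medium: Medium (payoff 14).
The only mutual best response is (High, High); neither player gains by switching there.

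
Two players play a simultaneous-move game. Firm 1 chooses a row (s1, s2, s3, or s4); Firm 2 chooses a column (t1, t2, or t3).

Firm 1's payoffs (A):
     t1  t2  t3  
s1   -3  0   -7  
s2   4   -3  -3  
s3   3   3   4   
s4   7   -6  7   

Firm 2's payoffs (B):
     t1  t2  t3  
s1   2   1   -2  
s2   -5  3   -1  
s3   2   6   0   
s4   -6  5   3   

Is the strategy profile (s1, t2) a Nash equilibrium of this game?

No

Holding Firm 2 at t2: Firm 1 gets 0 from s1 but could get 3 by switching to s3. Firm 1 has a profitable deviation.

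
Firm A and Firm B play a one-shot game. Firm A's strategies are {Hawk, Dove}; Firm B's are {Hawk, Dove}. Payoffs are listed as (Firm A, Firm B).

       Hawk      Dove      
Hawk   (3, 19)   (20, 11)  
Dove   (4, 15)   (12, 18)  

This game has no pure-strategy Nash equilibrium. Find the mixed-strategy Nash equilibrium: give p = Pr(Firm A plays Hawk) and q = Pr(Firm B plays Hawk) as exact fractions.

p = 3/11, q = 8/9

Each player's mixing probability is pinned down by making the *other* player indifferent.
Firm B indifferent between Hawk and Dove: p·19 + (1−p)·15 = p·11 + (1−p)·18 ⟹ 15 + 4p = 18 + (-7)p ⟹ p = 3/11.
Firm A indifferent between Hawk and Dove: q·3 + (1−q)·20 = q·4 + (1−q)·12 ⟹ 20 + (-17)q = 12 + (-8)q ⟹ q = 8/9.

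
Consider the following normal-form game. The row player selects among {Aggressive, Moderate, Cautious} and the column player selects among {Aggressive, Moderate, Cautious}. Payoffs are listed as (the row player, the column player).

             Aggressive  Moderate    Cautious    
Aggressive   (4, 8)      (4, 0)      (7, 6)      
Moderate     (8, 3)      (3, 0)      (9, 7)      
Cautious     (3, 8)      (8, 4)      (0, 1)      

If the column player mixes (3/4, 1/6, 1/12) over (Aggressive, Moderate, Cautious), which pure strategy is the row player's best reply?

Moderate

Compute the row player's expected payoff from each pure strategy against the given mix.
Aggressive: (3/4)·4 + (1/6)·4 + (1/12)·7 = 17/4
Moderate: (3/4)·8 + (1/6)·3 + (1/12)·9 = 29/4
Cautious: (3/4)·3 + (1/6)·8 + (1/12)·0 = 43/12
Highest expected payoff is 29/4, from Moderate.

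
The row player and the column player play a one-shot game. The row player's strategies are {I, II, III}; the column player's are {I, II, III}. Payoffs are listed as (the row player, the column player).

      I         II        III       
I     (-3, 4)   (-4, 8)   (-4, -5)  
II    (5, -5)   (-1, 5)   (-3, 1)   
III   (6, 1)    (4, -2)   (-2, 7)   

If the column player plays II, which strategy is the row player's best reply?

III

With the column player fixed at II, the row player's payoffs are: I → -4, II → -1, III → 4.
The maximum is 4, achieved by III.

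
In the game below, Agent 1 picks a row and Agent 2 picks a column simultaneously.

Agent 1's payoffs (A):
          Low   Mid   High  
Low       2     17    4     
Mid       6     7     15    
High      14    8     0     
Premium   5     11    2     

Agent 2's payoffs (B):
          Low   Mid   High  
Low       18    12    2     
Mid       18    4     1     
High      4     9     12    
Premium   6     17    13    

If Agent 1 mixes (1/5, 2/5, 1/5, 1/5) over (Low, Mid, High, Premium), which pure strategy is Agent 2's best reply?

Compute Agent 2's expected payoff from each pure strategy against the given mix.
Low: (1/5)·18 + (2/5)·18 + (1/5)·4 + (1/5)·6 = 64/5
Mid: (1/5)·12 + (2/5)·4 + (1/5)·9 + (1/5)·17 = 46/5
High: (1/5)·2 + (2/5)·1 + (1/5)·12 + (1/5)·13 = 29/5
Highest expected payoff is 64/5, from Low.

Low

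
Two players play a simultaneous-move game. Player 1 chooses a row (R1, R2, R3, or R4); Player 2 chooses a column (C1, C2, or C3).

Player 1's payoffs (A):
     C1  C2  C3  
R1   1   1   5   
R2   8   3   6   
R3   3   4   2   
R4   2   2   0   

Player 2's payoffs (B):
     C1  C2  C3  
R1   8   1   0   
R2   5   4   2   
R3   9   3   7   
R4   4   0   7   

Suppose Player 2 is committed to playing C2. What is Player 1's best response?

R3

With Player 2 fixed at C2, Player 1's payoffs are: R1 → 1, R2 → 3, R3 → 4, R4 → 2.
The maximum is 4, achieved by R3.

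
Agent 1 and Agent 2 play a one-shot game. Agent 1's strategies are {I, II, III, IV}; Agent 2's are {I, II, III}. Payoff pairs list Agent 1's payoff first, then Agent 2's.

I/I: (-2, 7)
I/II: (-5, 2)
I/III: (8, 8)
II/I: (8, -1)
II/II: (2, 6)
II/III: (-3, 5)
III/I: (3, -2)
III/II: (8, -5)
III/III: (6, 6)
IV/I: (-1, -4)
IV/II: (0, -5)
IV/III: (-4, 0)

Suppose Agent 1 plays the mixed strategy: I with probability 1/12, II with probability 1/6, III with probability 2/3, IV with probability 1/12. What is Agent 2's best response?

Compute Agent 2's expected payoff from each pure strategy against the given mix.
I: (1/12)·7 + (1/6)·(-1) + (2/3)·(-2) + (1/12)·(-4) = -5/4
II: (1/12)·2 + (1/6)·6 + (2/3)·(-5) + (1/12)·(-5) = -31/12
III: (1/12)·8 + (1/6)·5 + (2/3)·6 + (1/12)·0 = 11/2
Highest expected payoff is 11/2, from III.

III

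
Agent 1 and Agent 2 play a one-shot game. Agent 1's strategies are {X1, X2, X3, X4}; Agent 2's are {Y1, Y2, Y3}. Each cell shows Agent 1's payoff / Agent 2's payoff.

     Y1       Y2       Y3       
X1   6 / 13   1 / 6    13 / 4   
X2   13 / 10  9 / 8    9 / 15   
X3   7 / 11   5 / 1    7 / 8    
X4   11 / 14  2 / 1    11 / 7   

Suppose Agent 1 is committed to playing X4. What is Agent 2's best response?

Y1

With Agent 1 fixed at X4, Agent 2's payoffs are: Y1 → 14, Y2 → 1, Y3 → 7.
The maximum is 14, achieved by Y1.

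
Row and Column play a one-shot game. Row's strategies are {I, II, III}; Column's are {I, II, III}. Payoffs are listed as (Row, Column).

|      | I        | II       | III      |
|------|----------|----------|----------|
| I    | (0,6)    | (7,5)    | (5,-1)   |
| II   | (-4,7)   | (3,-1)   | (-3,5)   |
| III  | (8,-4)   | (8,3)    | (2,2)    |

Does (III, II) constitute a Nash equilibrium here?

Yes

Holding Column at II: Row gets 8 from III, versus 7 from I, 3 from II. No profitable deviation for Row.
Holding Row at III: Column gets 3 from II, versus -4 from I, 2 from III. No profitable deviation for Column either.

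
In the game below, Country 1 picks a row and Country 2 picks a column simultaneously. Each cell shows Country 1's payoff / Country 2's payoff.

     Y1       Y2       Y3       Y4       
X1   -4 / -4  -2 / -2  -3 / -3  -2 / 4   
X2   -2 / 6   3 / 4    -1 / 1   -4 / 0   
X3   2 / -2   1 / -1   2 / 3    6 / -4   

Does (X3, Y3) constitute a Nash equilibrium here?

Yes

Holding Country 2 at Y3: Country 1 gets 2 from X3, versus -3 from X1, -1 from X2. No profitable deviation for Country 1.
Holding Country 1 at X3: Country 2 gets 3 from Y3, versus -2 from Y1, -1 from Y2, -4 from Y4. No profitable deviation for Country 2 either.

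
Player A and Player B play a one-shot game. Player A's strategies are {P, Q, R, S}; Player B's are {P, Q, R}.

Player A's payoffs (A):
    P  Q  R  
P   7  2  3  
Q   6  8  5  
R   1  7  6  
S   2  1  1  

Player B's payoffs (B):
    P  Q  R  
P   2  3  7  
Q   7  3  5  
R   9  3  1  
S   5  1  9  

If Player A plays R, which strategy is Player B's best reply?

With Player A fixed at R, Player B's payoffs are: P → 9, Q → 3, R → 1.
The maximum is 9, achieved by P.

P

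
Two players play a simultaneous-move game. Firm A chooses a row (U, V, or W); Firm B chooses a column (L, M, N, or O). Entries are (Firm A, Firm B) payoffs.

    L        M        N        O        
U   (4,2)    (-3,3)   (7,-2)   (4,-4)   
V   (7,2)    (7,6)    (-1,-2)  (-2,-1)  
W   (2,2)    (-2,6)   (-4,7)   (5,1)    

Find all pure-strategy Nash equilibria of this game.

A profile is a Nash equilibrium when each player is best-responding to the other.
Firm A's best responses — vs L: V (payoff 7); vs M: V (payoff 7); vs N: U (payoff 7); vs O: W (payoff 5).
Firm B's best responses — vs U: M (payoff 3); vs V: M (payoff 6); vs W: N (payoff 7).
The only mutual best response is (V, M); neither player gains by switching there.

(V, M)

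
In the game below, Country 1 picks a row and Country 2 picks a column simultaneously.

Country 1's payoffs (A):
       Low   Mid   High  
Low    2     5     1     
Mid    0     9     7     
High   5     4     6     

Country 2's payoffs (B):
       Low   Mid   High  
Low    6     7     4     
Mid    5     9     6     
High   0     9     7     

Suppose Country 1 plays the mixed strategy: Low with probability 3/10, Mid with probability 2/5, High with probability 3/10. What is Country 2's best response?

Country 2's best reply maximizes expected payoff against the mix.
Low: (3/10)·6 + (2/5)·5 + (3/10)·0 = 19/5
Mid: (3/10)·7 + (2/5)·9 + (3/10)·9 = 42/5
High: (3/10)·4 + (2/5)·6 + (3/10)·7 = 57/10
Highest expected payoff is 42/5, from Mid.

Mid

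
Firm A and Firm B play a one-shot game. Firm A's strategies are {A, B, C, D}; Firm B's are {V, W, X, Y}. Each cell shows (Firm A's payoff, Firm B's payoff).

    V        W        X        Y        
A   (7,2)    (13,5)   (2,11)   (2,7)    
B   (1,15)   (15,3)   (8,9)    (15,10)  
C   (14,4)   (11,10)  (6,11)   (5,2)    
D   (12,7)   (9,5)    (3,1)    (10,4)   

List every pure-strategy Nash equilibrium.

There is no pure-strategy Nash equilibrium

Check mutual best responses: a cell is a NE iff neither player can gain by unilaterally deviating.
Firm A's best responses — vs V: C (payoff 14); vs W: B (payoff 15); vs X: B (payoff 8); vs Y: B (payoff 15).
Firm B's best responses — vs A: X (payoff 11); vs B: V (payoff 15); vs C: X (payoff 11); vs D: V (payoff 7).
No cell has both players best-responding. For instance, Firm A's best reply to W is B, but against B Firm B prefers V over W.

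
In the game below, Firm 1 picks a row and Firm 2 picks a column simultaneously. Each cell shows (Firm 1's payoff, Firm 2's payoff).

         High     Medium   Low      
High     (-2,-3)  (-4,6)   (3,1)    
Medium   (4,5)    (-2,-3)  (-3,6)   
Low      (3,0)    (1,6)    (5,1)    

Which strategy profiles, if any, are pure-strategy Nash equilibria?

(Low, Medium)

Check mutual best responses: a cell is a NE iff neither player can gain by unilaterally deviating.
Firm 1's best responses — vs High: Medium (payoff 4); vs Medium: Low (payoff 1); vs Low: Low (payoff 5).
Firm 2's best responses — vs High: Medium (payoff 6); vs Medium: Low (payoff 6); vs Low: Medium (payoff 6).
The only mutual best response is (Low, Medium); neither player gains by switching there.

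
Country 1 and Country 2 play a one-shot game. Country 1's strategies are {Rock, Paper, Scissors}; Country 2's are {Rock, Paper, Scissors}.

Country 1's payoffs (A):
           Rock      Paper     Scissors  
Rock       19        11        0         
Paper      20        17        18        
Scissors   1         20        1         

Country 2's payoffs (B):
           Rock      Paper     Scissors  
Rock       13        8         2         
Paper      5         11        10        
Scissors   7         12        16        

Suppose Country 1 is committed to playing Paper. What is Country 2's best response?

Paper

With Country 1 fixed at Paper, Country 2's payoffs are: Rock → 5, Paper → 11, Scissors → 10.
The maximum is 11, achieved by Paper.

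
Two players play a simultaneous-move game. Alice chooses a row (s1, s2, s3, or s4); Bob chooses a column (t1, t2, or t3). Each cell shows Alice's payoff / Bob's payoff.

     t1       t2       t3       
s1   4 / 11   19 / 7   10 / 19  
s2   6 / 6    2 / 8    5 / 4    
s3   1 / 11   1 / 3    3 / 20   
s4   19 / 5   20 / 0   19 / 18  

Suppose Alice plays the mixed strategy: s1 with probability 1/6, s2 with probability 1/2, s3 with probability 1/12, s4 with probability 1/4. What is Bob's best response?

t3

Bob's best reply maximizes expected payoff against the mix.
t1: (1/6)·11 + (1/2)·6 + (1/12)·11 + (1/4)·5 = 7
t2: (1/6)·7 + (1/2)·8 + (1/12)·3 + (1/4)·0 = 65/12
t3: (1/6)·19 + (1/2)·4 + (1/12)·20 + (1/4)·18 = 34/3
Highest expected payoff is 34/3, from t3.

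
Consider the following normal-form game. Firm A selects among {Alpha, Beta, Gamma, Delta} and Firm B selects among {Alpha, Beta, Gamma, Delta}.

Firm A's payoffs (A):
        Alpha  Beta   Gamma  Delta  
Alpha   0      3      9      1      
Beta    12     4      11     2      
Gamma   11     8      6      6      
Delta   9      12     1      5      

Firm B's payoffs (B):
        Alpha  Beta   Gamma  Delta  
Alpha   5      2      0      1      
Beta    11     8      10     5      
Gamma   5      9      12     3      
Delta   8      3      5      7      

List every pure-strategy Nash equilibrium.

Find each player's best response to every opponent strategy; NE are the intersections.
Firm A's best responses — vs Alpha: Beta (payoff 12); vs Beta: Delta (payoff 12); vs Gamma: Beta (payoff 11); vs Delta: Gamma (payoff 6).
Firm B's best responses — vs Alpha: Alpha (payoff 5); vs Beta: Alpha (payoff 11); vs Gamma: Gamma (payoff 12); vs Delta: Alpha (payoff 8).
The only mutual best response is (Beta, Alpha); neither player gains by switching there.

(Beta, Alpha)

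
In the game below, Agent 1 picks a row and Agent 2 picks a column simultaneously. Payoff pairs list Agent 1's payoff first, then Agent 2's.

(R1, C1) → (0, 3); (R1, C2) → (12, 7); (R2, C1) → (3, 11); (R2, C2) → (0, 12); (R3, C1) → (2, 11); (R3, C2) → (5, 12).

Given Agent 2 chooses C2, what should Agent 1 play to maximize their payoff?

R1

With Agent 2 fixed at C2, Agent 1's payoffs are: R1 → 12, R2 → 0, R3 → 5.
The maximum is 12, achieved by R1.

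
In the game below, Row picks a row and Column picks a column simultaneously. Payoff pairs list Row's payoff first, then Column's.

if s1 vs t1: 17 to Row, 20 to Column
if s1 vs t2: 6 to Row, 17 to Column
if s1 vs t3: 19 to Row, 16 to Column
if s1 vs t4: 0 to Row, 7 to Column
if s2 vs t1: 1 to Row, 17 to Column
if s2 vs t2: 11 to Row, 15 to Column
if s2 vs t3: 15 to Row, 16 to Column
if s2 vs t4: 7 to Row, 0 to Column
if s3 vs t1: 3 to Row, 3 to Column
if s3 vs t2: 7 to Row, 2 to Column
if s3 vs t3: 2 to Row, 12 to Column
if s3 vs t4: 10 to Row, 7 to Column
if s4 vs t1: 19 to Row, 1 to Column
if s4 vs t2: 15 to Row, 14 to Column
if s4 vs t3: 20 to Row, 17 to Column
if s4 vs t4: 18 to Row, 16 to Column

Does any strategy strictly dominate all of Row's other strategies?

A strategy is strictly dominant if it gives Row a strictly higher payoff than every other strategy, against every choice by the opponent.
s4 strictly dominates: vs t1: 19 > each of {17, 1, 3}; vs t2: 15 > each of {6, 11, 7}; vs t3: 20 > each of {19, 15, 2}; vs t4: 18 > each of {0, 7, 10}.

s4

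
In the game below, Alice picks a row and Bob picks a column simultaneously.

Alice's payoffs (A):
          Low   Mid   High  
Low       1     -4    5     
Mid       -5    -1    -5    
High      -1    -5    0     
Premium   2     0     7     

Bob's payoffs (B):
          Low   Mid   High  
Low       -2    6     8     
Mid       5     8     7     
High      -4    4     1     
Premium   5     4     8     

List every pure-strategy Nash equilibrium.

(Premium, High)

Find each player's best response to every opponent strategy; NE are the intersections.
Alice's best responses — vs Low: Premium (payoff 2); vs Mid: Premium (payoff 0); vs High: Premium (payoff 7).
Bob's best responses — vs Low: High (payoff 8); vs Mid: Mid (payoff 8); vs High: Mid (payoff 4); vs Premium: High (payoff 8).
The only mutual best response is (Premium, High); neither player gains by switching there.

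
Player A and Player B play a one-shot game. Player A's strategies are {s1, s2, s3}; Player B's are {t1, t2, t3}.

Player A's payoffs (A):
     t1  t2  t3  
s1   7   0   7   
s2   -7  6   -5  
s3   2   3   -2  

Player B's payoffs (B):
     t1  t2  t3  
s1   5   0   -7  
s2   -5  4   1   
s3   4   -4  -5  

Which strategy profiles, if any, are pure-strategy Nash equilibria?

(s1, t1) and (s2, t2)

A profile is a Nash equilibrium when each player is best-responding to the other.
Player A's best responses — vs t1: s1 (payoff 7); vs t2: s2 (payoff 6); vs t3: s1 (payoff 7).
Player B's best responses — vs s1: t1 (payoff 5); vs s2: t2 (payoff 4); vs s3: t1 (payoff 4).
Mutual best responses occur at (s1, t1) and (s2, t2); at each, neither player gains by switching.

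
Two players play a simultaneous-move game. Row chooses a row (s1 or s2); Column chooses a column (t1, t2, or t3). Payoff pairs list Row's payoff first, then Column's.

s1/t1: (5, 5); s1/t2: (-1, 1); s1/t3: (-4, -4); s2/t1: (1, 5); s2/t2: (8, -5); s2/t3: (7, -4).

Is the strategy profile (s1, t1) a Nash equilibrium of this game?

Yes

Holding Column at t1: Row gets 5 from s1, versus 1 from s2. No profitable deviation for Row.
Holding Row at s1: Column gets 5 from t1, versus 1 from t2, -4 from t3. No profitable deviation for Column either.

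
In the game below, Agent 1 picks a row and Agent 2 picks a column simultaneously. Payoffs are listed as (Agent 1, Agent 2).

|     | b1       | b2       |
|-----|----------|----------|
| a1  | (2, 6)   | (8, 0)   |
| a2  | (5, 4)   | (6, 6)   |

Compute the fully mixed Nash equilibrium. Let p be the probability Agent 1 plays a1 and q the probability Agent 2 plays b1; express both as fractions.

Each player's mixing probability is pinned down by making the *other* player indifferent.
Agent 2 indifferent between b1 and b2: p·6 + (1−p)·4 = p·0 + (1−p)·6 ⟹ 4 + 2p = 6 + (-6)p ⟹ p = 1/4.
Agent 1 indifferent between a1 and a2: q·2 + (1−q)·8 = q·5 + (1−q)·6 ⟹ 8 + (-6)q = 6 + (-1)q ⟹ q = 2/5.

p = 1/4, q = 2/5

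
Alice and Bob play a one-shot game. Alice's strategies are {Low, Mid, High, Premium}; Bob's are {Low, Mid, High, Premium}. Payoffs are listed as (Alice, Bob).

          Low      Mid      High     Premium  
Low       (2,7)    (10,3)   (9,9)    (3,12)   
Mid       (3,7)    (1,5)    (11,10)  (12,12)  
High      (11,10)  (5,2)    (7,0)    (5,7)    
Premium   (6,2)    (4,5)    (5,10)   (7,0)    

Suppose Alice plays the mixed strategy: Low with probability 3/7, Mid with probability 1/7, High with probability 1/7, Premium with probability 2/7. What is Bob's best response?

Bob's best reply maximizes expected payoff against the mix.
Low: (3/7)·7 + (1/7)·7 + (1/7)·10 + (2/7)·2 = 6
Mid: (3/7)·3 + (1/7)·5 + (1/7)·2 + (2/7)·5 = 26/7
High: (3/7)·9 + (1/7)·10 + (1/7)·0 + (2/7)·10 = 57/7
Premium: (3/7)·12 + (1/7)·12 + (1/7)·7 + (2/7)·0 = 55/7
Highest expected payoff is 57/7, from High.

High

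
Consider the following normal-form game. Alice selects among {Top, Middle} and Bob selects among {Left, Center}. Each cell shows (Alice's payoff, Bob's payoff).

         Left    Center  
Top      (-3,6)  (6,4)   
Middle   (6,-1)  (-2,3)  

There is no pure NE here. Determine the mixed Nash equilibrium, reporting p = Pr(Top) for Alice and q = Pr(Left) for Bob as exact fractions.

p = 2/3, q = 8/17

In a mixed NE each player is indifferent between their pure strategies, so the opponent's mix sets the indifference.
Bob indifferent between Left and Center: p·6 + (1−p)·(-1) = p·4 + (1−p)·3 ⟹ (-1) + 7p = 3 + 1p ⟹ p = 2/3.
Alice indifferent between Top and Middle: q·(-3) + (1−q)·6 = q·6 + (1−q)·(-2) ⟹ 6 + (-9)q = (-2) + 8q ⟹ q = 8/17.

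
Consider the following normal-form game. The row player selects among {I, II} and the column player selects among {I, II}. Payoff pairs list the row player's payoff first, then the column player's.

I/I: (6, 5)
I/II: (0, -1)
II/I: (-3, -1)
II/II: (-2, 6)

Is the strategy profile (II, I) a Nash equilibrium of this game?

Holding the column player at I: the row player gets -3 from II but could get 6 by switching to I. The row player has a profitable deviation.

No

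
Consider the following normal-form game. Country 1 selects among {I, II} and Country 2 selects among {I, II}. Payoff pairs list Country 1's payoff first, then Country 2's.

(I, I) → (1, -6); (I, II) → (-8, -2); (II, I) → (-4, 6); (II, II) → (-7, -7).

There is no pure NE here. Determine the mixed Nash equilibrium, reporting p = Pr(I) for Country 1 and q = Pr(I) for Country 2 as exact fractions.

Each player's mixing probability is pinned down by making the *other* player indifferent.
Country 2 indifferent between I and II: p·(-6) + (1−p)·6 = p·(-2) + (1−p)·(-7) ⟹ 6 + (-12)p = (-7) + 5p ⟹ p = 13/17.
Country 1 indifferent between I and II: q·1 + (1−q)·(-8) = q·(-4) + (1−q)·(-7) ⟹ (-8) + 9q = (-7) + 3q ⟹ q = 1/6.

p = 13/17, q = 1/6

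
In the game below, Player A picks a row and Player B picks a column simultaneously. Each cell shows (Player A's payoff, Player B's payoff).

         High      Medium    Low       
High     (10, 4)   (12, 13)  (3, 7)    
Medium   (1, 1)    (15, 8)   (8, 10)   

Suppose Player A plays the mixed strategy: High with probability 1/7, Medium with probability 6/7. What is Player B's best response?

Low

Player B's best reply maximizes expected payoff against the mix.
High: (1/7)·4 + (6/7)·1 = 10/7
Medium: (1/7)·13 + (6/7)·8 = 61/7
Low: (1/7)·7 + (6/7)·10 = 67/7
Highest expected payoff is 67/7, from Low.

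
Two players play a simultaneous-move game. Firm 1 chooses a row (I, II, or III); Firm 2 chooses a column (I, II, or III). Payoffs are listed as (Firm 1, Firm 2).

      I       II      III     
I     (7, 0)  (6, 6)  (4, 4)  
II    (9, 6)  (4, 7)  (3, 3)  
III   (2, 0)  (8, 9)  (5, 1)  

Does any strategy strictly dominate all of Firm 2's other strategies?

II

A strategy is strictly dominant if it gives Firm 2 a strictly higher payoff than every other strategy, against every choice by the opponent.
II strictly dominates: vs I: 6 > each of {0, 4}; vs II: 7 > each of {6, 3}; vs III: 9 > each of {0, 1}.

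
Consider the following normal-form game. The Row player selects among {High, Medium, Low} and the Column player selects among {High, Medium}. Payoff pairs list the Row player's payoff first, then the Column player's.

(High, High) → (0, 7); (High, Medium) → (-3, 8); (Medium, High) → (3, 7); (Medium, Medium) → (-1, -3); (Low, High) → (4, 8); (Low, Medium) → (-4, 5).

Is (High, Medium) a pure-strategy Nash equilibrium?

Holding the Column player at Medium: the Row player gets -3 from High but could get -1 by switching to Medium. The Row player has a profitable deviation.

No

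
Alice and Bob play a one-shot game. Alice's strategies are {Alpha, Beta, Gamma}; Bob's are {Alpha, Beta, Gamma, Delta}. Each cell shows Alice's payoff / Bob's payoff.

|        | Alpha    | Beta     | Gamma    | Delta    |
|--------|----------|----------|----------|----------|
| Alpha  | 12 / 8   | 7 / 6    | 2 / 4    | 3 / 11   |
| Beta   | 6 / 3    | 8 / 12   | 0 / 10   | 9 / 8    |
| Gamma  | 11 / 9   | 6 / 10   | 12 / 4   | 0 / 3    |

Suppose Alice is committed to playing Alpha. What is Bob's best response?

Delta

With Alice fixed at Alpha, Bob's payoffs are: Alpha → 8, Beta → 6, Gamma → 4, Delta → 11.
The maximum is 11, achieved by Delta.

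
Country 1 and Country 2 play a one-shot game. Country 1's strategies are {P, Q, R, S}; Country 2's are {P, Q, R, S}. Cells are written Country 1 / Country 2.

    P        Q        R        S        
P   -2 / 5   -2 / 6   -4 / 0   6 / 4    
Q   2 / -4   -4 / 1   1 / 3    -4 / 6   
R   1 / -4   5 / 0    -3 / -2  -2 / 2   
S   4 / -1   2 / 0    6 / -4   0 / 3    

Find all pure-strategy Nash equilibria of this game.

Check mutual best responses: a cell is a NE iff neither player can gain by unilaterally deviating.
Country 1's best responses — vs P: S (payoff 4); vs Q: R (payoff 5); vs R: S (payoff 6); vs S: P (payoff 6).
Country 2's best responses — vs P: Q (payoff 6); vs Q: S (payoff 6); vs R: S (payoff 2); vs S: S (payoff 3).
No cell has both players best-responding. For instance, Country 1's best reply to P is S, but against S Country 2 prefers S over P.

There is no pure-strategy Nash equilibrium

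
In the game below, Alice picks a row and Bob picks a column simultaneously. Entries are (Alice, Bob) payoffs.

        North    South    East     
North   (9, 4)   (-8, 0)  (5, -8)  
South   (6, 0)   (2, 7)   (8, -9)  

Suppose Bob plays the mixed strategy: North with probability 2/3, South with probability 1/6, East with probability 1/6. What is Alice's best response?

Compute Alice's expected payoff from each pure strategy against the given mix.
North: (2/3)·9 + (1/6)·(-8) + (1/6)·5 = 11/2
South: (2/3)·6 + (1/6)·2 + (1/6)·8 = 17/3
Highest expected payoff is 17/3, from South.

South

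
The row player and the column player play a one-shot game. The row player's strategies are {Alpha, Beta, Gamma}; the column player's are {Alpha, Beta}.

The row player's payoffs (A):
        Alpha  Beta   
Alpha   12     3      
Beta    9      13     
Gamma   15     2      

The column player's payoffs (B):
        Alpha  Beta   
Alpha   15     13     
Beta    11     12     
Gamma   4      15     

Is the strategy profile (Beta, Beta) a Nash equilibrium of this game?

Yes

Holding the column player at Beta: the row player gets 13 from Beta, versus 3 from Alpha, 2 from Gamma. No profitable deviation for the row player.
Holding the row player at Beta: the column player gets 12 from Beta, versus 11 from Alpha. No profitable deviation for the column player either.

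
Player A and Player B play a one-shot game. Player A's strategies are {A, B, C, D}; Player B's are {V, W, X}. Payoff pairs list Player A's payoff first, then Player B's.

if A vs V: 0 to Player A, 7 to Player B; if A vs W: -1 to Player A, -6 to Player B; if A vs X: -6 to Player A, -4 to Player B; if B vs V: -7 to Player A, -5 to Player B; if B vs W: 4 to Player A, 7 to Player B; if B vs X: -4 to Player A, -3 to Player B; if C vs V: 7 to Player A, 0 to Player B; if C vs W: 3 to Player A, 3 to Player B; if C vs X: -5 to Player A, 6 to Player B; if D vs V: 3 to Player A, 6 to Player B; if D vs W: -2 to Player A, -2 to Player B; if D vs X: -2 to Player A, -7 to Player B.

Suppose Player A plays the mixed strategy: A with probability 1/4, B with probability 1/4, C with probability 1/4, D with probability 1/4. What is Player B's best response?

Player B's best reply maximizes expected payoff against the mix.
V: (1/4)·7 + (1/4)·(-5) + (1/4)·0 + (1/4)·6 = 2
W: (1/4)·(-6) + (1/4)·7 + (1/4)·3 + (1/4)·(-2) = 1/2
X: (1/4)·(-4) + (1/4)·(-3) + (1/4)·6 + (1/4)·(-7) = -2
Highest expected payoff is 2, from V.

V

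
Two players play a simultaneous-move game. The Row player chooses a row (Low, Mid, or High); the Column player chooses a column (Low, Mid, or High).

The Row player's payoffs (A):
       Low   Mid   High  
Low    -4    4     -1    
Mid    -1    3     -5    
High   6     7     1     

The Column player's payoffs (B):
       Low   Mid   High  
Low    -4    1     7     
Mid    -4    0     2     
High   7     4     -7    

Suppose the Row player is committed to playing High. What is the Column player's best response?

With the Row player fixed at High, the Column player's payoffs are: Low → 7, Mid → 4, High → -7.
The maximum is 7, achieved by Low.

Low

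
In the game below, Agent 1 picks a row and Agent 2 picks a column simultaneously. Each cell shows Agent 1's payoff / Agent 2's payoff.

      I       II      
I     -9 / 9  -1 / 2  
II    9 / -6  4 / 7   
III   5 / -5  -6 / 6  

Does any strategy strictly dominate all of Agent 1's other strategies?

Check whether one of Agent 1's strategies beats all alternatives regardless of what the opponent does.
II strictly dominates: vs I: 9 > each of {-9, 5}; vs II: 4 > each of {-1, -6}.

II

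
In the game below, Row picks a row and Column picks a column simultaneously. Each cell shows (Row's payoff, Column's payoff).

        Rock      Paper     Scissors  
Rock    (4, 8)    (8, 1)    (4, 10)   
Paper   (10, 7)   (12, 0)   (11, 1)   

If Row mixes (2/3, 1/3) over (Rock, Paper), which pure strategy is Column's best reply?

Rock

Column's best reply maximizes expected payoff against the mix.
Rock: (2/3)·8 + (1/3)·7 = 23/3
Paper: (2/3)·1 + (1/3)·0 = 2/3
Scissors: (2/3)·10 + (1/3)·1 = 7
Highest expected payoff is 23/3, from Rock.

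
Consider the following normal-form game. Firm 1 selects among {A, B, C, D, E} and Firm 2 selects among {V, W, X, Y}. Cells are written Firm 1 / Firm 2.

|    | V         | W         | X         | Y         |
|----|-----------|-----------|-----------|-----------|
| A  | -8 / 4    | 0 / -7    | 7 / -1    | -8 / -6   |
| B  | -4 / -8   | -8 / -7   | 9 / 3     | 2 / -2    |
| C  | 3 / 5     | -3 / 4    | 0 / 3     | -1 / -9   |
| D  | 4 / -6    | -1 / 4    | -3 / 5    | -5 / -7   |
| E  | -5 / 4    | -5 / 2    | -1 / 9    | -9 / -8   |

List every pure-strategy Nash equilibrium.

Check mutual best responses: a cell is a NE iff neither player can gain by unilaterally deviating.
Firm 1's best responses — vs V: D (payoff 4); vs W: A (payoff 0); vs X: B (payoff 9); vs Y: B (payoff 2).
Firm 2's best responses — vs A: V (payoff 4); vs B: X (payoff 3); vs C: V (payoff 5); vs D: X (payoff 5); vs E: X (payoff 9).
The only mutual best response is (B, X); neither player gains by switching there.

(B, X)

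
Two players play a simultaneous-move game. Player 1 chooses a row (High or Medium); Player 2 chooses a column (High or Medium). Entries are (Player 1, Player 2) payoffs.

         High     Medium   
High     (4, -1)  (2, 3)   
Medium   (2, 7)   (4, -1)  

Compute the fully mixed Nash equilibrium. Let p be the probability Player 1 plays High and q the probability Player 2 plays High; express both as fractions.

p = 2/3, q = 1/2

Each player's mixing probability is pinned down by making the *other* player indifferent.
Player 2 indifferent between High and Medium: p·(-1) + (1−p)·7 = p·3 + (1−p)·(-1) ⟹ 7 + (-8)p = (-1) + 4p ⟹ p = 2/3.
Player 1 indifferent between High and Medium: q·4 + (1−q)·2 = q·2 + (1−q)·4 ⟹ 2 + 2q = 4 + (-2)q ⟹ q = 1/2.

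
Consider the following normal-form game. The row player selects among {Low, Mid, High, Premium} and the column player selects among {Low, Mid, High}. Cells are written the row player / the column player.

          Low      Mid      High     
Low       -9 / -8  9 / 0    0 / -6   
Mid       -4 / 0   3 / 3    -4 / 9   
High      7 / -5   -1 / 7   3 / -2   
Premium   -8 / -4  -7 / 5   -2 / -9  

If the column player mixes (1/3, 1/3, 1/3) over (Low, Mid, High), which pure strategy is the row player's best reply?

High

Compute the row player's expected payoff from each pure strategy against the given mix.
Low: (1/3)·(-9) + (1/3)·9 + (1/3)·0 = 0
Mid: (1/3)·(-4) + (1/3)·3 + (1/3)·(-4) = -5/3
High: (1/3)·7 + (1/3)·(-1) + (1/3)·3 = 3
Premium: (1/3)·(-8) + (1/3)·(-7) + (1/3)·(-2) = -17/3
Highest expected payoff is 3, from High.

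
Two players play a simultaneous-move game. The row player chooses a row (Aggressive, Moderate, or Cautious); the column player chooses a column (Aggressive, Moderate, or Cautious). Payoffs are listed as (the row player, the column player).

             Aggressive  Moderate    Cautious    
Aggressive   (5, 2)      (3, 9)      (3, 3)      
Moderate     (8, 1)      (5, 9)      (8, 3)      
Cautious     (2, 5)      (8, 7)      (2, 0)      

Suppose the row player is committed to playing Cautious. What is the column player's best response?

Moderate

With the row player fixed at Cautious, the column player's payoffs are: Aggressive → 5, Moderate → 7, Cautious → 0.
The maximum is 7, achieved by Moderate.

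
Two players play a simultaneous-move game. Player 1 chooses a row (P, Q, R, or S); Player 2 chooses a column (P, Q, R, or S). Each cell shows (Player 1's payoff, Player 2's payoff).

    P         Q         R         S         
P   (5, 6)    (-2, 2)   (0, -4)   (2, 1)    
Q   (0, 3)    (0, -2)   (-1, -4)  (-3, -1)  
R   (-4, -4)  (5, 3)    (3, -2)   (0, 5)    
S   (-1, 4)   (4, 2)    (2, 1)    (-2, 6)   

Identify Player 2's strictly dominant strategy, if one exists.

A strategy is strictly dominant if it gives Player 2 a strictly higher payoff than every other strategy, against every choice by the opponent.
P is not dominant: against R, Q gives 3 > -4.
Q is not dominant: against P, P gives 6 > 2.
R is not dominant: against P, P gives 6 > -4.
S is not dominant: against P, P gives 6 > 1.
No single strategy is best against every opponent action.

No strictly dominant strategy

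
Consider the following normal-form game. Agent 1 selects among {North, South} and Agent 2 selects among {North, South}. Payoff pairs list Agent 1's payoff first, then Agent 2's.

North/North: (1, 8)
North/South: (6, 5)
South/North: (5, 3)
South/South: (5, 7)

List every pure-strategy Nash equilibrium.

None

A profile is a Nash equilibrium when each player is best-responding to the other.
Agent 1's best responses — vs North: South (payoff 5); vs South: North (payoff 6).
Agent 2's best responses — vs North: North (payoff 8); vs South: South (payoff 7).
No cell has both players best-responding. For instance, Agent 1's best reply to South is North, but against North Agent 2 prefers North over South.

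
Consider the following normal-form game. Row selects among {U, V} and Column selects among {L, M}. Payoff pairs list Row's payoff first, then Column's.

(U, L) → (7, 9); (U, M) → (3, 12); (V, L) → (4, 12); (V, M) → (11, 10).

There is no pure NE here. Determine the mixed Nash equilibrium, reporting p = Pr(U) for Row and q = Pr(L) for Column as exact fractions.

In a mixed NE each player is indifferent between their pure strategies, so the opponent's mix sets the indifference.
Column indifferent between L and M: p·9 + (1−p)·12 = p·12 + (1−p)·10 ⟹ 12 + (-3)p = 10 + 2p ⟹ p = 2/5.
Row indifferent between U and V: q·7 + (1−q)·3 = q·4 + (1−q)·11 ⟹ 3 + 4q = 11 + (-7)q ⟹ q = 8/11.

p = 2/5, q = 8/11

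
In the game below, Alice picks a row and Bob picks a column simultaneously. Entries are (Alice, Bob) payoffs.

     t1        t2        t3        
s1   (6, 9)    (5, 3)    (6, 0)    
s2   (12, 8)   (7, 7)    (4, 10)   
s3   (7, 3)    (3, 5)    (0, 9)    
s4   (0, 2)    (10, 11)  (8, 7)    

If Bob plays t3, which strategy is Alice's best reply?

With Bob fixed at t3, Alice's payoffs are: s1 → 6, s2 → 4, s3 → 0, s4 → 8.
The maximum is 8, achieved by s4.

s4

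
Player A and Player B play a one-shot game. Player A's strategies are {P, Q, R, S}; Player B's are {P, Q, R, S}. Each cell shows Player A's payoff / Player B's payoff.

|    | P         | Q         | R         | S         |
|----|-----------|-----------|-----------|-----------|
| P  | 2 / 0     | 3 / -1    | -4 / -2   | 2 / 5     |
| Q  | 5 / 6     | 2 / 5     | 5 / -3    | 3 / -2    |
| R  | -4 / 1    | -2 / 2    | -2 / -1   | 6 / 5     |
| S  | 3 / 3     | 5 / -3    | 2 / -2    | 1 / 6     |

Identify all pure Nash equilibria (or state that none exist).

(Q, P) and (R, S)

A profile is a Nash equilibrium when each player is best-responding to the other.
Player A's best responses — vs P: Q (payoff 5); vs Q: S (payoff 5); vs R: Q (payoff 5); vs S: R (payoff 6).
Player B's best responses — vs P: S (payoff 5); vs Q: P (payoff 6); vs R: S (payoff 5); vs S: S (payoff 6).
Mutual best responses occur at (Q, P) and (R, S); at each, neither player gains by switching.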